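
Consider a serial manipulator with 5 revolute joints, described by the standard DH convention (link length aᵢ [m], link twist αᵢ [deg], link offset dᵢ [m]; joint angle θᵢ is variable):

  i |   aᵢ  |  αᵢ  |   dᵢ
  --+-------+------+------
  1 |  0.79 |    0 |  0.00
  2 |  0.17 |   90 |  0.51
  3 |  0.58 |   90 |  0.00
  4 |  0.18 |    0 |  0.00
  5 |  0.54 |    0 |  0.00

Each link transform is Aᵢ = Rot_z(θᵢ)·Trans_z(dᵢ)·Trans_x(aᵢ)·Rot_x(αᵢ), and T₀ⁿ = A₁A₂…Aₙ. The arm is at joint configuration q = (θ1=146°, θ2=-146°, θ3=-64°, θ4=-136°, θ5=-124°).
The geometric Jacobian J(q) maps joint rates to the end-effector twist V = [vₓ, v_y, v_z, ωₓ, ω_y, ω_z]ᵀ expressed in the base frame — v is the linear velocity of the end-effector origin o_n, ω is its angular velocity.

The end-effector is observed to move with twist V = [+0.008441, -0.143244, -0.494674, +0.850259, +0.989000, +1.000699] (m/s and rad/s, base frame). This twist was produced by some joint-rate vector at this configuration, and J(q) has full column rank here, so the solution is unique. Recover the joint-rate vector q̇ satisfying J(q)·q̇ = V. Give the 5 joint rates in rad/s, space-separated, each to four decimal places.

0.1780 0.4080 -0.9890 -0.9980 0.0520

o_n = [-0.3286, 0.0350, 0.1894]
J₁: ẑ×o_n = [-0.0350, -0.3286, 0.0000], ω = ẑ
J2: z=[0.0000, 0.0000, 1.0000] o=[-0.6549, 0.4418, 0.0000] → [0.4068, 0.3264, -0.0000, 0.0000, 0.0000, 1.0000]
J3: z=[-0.0000, -1.0000, 0.0000] o=[-0.4849, 0.4418, 0.5100] → [0.3206, 0.0000, 0.1564, -0.0000, -1.0000, 0.0000]
J4: z=[-0.8988, -0.0000, -0.4384] o=[-0.2307, 0.4418, -0.0113] → [-0.1783, 0.2233, 0.3656, -0.8988, -0.0000, -0.4384]
J5: z=[-0.8988, -0.0000, -0.4384] o=[-0.2874, 0.5668, 0.1051] → [-0.2331, 0.0938, 0.4780, -0.8988, -0.0000, -0.4384]
q̇ = J⁺·V = [0.1780, 0.4080, -0.9890, -0.9980, 0.0520]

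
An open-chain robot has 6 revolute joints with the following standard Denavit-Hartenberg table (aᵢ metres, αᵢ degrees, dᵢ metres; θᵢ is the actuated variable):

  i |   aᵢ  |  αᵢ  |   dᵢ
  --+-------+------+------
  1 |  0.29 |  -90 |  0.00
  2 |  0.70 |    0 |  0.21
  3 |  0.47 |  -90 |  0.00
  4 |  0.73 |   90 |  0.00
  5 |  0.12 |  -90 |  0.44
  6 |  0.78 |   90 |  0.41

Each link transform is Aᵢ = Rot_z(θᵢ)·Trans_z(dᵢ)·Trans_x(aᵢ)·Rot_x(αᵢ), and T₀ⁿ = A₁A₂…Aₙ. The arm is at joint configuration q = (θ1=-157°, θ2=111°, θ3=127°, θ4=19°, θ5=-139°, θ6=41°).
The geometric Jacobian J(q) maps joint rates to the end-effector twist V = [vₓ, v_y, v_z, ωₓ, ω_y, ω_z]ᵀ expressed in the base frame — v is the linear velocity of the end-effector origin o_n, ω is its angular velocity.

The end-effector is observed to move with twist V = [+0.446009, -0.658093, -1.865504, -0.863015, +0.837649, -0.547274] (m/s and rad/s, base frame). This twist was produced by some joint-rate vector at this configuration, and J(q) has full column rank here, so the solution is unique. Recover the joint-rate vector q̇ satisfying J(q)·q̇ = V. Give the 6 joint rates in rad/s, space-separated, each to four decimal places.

o_n = [0.9969, 0.4329, -0.3129]
J₁: ẑ×o_n = [-0.4329, 0.9969, 0.0000], ω = ẑ
J2: z=[0.3907, -0.9205, 0.0000] o=[-0.2669, -0.1133, 0.0000] → [0.2880, 0.1223, 1.3768, 0.3907, -0.9205, 0.0000]
J3: z=[0.3907, -0.9205, 0.0000] o=[0.0460, -0.2086, -0.6535] → [-0.3135, -0.1331, 1.1259, 0.3907, -0.9205, 0.0000]
J4: z=[-0.7806, -0.3314, 0.5299] o=[0.2753, -0.1113, -0.2549] → [-0.2691, 0.3371, -0.1857, -0.7806, -0.3314, 0.5299]
J5: z=[0.5283, -0.8029, 0.2761] o=[0.5191, 0.2504, 0.3304] → [0.4662, 0.4718, 0.4800, 0.5283, -0.8029, 0.2761]
J6: z=[0.8083, 0.5751, 0.1261] o=[0.7828, -0.1217, 0.3376] → [-0.4440, 0.5528, 0.3251, 0.8083, 0.5751, 0.1261]
q̇ = J⁺·V = [-0.8440, -0.8820, -0.6130, 0.4130, 0.3670, -0.1860]

-0.8440 -0.8820 -0.6130 0.4130 0.3670 -0.1860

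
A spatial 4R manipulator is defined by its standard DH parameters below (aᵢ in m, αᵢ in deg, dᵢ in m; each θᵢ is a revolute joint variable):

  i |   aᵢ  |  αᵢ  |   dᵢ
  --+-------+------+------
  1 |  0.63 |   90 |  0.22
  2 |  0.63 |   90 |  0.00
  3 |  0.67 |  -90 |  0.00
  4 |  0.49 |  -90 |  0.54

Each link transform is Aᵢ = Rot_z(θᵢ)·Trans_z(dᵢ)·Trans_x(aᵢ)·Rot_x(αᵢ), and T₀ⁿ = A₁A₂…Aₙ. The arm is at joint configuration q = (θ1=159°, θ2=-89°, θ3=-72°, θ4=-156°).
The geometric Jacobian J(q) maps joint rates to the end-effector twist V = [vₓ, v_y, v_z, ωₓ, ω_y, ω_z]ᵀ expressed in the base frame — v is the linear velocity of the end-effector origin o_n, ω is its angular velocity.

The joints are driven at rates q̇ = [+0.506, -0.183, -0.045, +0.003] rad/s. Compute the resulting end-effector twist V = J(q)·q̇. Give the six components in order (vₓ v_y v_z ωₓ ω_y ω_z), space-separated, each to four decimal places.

0.1385 -0.3268 0.0344 -0.1073 -0.1538 0.5039

o_n = [-0.4379, 0.1203, -0.9956]
J₁: ẑ×o_n = [-0.1203, -0.4379, 0.0000], ω = ẑ
J2: z=[0.3584, 0.9336, 0.0000] o=[-0.5882, 0.2258, 0.2200] → [-1.1348, 0.4356, -0.1781, 0.3584, 0.9336, 0.0000]
J3: z=[0.9334, -0.3583, -0.0175] o=[-0.5984, 0.2297, -0.4099] → [0.2079, 0.5439, -0.0446, 0.9334, -0.3583, -0.0175]
J4: z=[0.0952, 0.2944, -0.9509] o=[-0.8301, -0.3639, -0.6169] → [0.3489, -0.3370, -0.0694, 0.0952, 0.2944, -0.9509]
V = J·q̇ = [0.1385, -0.3268, 0.0344, -0.1073, -0.1538, 0.5039]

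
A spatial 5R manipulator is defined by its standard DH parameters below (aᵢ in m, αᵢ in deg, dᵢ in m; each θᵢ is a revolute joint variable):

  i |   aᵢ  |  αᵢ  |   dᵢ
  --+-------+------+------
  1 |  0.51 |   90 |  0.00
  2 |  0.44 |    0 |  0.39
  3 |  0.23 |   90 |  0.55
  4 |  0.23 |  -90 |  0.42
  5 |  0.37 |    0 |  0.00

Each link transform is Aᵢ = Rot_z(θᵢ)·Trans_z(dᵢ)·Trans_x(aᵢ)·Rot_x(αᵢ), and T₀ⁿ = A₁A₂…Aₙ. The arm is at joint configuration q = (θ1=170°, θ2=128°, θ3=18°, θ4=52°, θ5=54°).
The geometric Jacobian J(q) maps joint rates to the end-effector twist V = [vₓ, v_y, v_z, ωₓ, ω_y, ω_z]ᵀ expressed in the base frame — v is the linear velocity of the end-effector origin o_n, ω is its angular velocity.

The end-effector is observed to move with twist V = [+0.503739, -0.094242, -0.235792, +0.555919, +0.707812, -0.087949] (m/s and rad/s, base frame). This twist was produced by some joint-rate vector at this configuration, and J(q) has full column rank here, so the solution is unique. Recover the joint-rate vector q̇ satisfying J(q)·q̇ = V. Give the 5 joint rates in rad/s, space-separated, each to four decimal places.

0.0370 0.1770 0.8370 -0.3410 -0.3580

o_n = [0.3352, 1.2534, 0.7294]
J₁: ẑ×o_n = [-1.2534, 0.3352, 0.0000], ω = ẑ
J2: z=[0.1736, 0.9848, 0.0000] o=[-0.5023, 0.0886, 0.0000] → [0.7183, -0.1267, -0.6225, 0.1736, 0.9848, 0.0000]
J3: z=[0.1736, 0.9848, 0.0000] o=[-0.1678, 0.4256, 0.3467] → [0.3769, -0.0665, -0.3516, 0.1736, 0.9848, 0.0000]
J4: z=[-0.5507, 0.0971, 0.8290] o=[0.1155, 0.9341, 0.4753] → [-0.2401, 0.3221, -0.1972, -0.5507, 0.0971, 0.8290]
J5: z=[-0.5365, 0.7198, -0.4407] o=[0.0313, 1.1330, 0.9027] → [-0.0717, -0.2269, -0.2834, -0.5365, 0.7198, -0.4407]
q̇ = J⁺·V = [0.0370, 0.1770, 0.8370, -0.3410, -0.3580]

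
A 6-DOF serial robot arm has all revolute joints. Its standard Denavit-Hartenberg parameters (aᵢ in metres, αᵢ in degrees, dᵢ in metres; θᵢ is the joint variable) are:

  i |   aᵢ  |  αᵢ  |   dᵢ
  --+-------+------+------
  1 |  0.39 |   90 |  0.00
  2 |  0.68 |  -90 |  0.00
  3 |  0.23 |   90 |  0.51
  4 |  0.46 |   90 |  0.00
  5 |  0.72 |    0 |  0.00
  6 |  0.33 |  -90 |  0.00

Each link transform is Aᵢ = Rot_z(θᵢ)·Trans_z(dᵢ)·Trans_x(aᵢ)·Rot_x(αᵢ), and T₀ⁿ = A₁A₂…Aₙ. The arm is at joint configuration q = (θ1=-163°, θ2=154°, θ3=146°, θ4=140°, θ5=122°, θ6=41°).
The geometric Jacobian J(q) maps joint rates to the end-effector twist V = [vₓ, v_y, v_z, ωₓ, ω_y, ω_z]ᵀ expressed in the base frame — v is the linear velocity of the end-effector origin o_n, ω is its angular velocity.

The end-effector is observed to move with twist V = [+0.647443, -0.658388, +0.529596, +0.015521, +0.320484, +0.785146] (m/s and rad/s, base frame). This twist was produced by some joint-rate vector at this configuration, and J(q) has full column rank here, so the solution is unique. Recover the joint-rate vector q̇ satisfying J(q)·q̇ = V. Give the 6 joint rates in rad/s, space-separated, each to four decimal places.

o_n = [0.6466, -0.6560, 0.0004]
J₁: ẑ×o_n = [0.6560, 0.6466, -0.0000], ω = ẑ
J2: z=[-0.2924, 0.9563, 0.0000] o=[-0.3730, -0.1140, 0.0000] → [0.0004, 0.0001, -0.8166, -0.2924, 0.9563, 0.0000]
J3: z=[0.4192, 0.1282, -0.8988] o=[0.2115, 0.0647, 0.2981] → [-0.6859, -0.2663, -0.3579, 0.4192, 0.1282, -0.8988]
J4: z=[0.7230, -0.6459, 0.2451] o=[0.2990, -0.0431, -0.2439] → [-0.0075, -0.0914, -0.2187, 0.7230, -0.6459, 0.2451]
J5: z=[-0.0318, -0.3856, -0.9221] o=[0.6165, 0.2600, -0.3816] → [-0.9920, -0.0157, 0.0408, -0.0318, -0.3856, -0.9221]
J6: z=[-0.0318, -0.3856, -0.9221] o=[0.7946, -0.3857, -0.1177] → [-0.2948, 0.1402, -0.0485, -0.0318, -0.3856, -0.9221]
q̇ = J⁺·V = [-0.9150, -0.5440, -0.0840, -0.2300, -0.9340, -0.8890]

-0.9150 -0.5440 -0.0840 -0.2300 -0.9340 -0.8890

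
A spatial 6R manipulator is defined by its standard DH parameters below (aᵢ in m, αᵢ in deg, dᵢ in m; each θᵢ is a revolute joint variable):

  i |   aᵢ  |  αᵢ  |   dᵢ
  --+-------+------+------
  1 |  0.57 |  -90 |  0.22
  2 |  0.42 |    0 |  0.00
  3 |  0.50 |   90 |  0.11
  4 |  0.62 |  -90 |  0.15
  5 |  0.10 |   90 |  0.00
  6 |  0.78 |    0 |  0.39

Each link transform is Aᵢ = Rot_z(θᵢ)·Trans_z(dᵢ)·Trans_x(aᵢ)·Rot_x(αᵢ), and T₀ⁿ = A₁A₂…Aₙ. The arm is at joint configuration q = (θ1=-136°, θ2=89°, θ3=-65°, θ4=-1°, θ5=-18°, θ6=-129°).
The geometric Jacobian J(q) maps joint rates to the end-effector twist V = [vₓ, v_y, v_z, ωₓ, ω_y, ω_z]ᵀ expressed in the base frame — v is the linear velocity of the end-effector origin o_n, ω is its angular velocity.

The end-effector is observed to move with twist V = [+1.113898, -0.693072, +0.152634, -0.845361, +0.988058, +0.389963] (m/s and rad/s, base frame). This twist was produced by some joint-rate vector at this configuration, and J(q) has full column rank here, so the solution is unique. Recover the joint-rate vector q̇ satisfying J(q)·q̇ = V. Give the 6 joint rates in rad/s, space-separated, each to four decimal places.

o_n = [-1.2841, -0.5473, -0.0854]
J₁: ẑ×o_n = [0.5473, -1.2841, 0.0000], ω = ẑ
J2: z=[0.6947, -0.7193, 0.0000] o=[-0.4100, -0.3960, 0.2200] → [0.2197, 0.2122, -0.7339, 0.6947, -0.7193, 0.0000]
J3: z=[0.6947, -0.7193, 0.0000] o=[-0.4153, -0.4010, -0.1999] → [-0.0824, -0.0796, -0.7265, 0.6947, -0.7193, 0.0000]
J4: z=[-0.2926, -0.2825, 0.9135] o=[-0.6675, -0.7975, -0.4033] → [-0.3184, -0.4703, -0.2474, -0.2926, -0.2825, 0.9135]
J5: z=[0.6831, -0.7303, -0.0071] o=[-1.1262, -1.2255, -0.5184] → [-0.3114, -0.2947, 0.3480, 0.6831, -0.7303, -0.0071]
J6: z=[-0.0715, -0.0765, 0.9945] o=[-1.1989, -1.2933, -0.5289] → [-0.7759, -0.0530, -0.0598, -0.0715, -0.0765, 0.9945]
q̇ = J⁺·V = [0.8290, 0.1820, -0.7090, -0.0620, -0.7690, -0.3900]

0.8290 0.1820 -0.7090 -0.0620 -0.7690 -0.3900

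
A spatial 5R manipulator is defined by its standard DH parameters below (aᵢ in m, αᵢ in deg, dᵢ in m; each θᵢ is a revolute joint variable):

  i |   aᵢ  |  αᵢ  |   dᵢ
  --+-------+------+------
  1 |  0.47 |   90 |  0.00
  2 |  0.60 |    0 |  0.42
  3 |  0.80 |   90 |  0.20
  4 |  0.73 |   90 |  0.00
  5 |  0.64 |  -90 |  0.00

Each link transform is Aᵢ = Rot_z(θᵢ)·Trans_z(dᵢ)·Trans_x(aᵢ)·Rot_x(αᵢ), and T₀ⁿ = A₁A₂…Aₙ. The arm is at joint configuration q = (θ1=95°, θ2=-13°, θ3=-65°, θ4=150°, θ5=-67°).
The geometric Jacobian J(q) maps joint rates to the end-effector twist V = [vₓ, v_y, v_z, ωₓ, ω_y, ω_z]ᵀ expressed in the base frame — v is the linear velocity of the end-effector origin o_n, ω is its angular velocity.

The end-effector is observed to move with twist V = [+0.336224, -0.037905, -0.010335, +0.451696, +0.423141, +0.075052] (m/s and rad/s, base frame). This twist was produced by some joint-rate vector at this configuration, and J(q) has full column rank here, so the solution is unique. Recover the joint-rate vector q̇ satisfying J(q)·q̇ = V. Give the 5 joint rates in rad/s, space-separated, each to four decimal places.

0.0020 -0.1690 0.6420 -0.3890 0.0160

o_n = [0.9646, 1.7113, 0.0352]
J₁: ẑ×o_n = [-1.7113, 0.9646, 0.0000], ω = ẑ
J2: z=[0.9962, 0.0872, 0.0000] o=[-0.0410, 0.4682, 0.0000] → [0.0031, -0.0351, 1.1507, 0.9962, 0.0872, 0.0000]
J3: z=[0.9962, 0.0872, 0.0000] o=[0.3265, 1.0872, -0.1350] → [0.0148, -0.1695, 0.5661, 0.9962, 0.0872, 0.0000]
J4: z=[0.0853, -0.9744, -0.2079] o=[0.5112, 1.2703, -0.9175] → [-0.8367, -0.1755, 0.4793, 0.0853, -0.9744, -0.2079]
J5: z=[0.8537, 0.1790, -0.4891] o=[0.8863, 1.1712, -0.2991] → [0.3240, -0.3237, 0.4471, 0.8537, 0.1790, -0.4891]
q̇ = J⁺·V = [0.0020, -0.1690, 0.6420, -0.3890, 0.0160]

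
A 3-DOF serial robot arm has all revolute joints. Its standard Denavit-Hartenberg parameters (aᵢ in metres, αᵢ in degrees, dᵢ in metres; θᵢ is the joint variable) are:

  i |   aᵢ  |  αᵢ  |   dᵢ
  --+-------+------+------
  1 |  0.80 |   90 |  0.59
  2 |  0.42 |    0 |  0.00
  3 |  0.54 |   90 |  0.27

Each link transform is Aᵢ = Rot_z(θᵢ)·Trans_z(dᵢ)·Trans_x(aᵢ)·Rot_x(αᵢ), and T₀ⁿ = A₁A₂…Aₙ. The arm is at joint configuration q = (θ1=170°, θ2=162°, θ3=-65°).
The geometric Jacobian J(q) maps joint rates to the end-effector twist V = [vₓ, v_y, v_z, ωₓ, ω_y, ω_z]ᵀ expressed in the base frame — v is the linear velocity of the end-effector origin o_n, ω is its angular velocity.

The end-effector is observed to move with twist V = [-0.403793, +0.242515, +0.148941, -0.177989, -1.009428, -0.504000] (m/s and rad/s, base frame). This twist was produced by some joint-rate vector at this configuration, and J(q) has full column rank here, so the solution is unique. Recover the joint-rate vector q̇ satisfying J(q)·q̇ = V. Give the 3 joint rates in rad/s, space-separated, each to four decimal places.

-0.5040 -0.2040 -0.8210

o_n = [-0.2828, 0.3240, 1.2558]
J₁: ẑ×o_n = [-0.3240, -0.2828, 0.0000], ω = ẑ
J2: z=[0.1736, 0.9848, 0.0000] o=[-0.7878, 0.1389, 0.5900] → [0.6556, -0.1156, -0.4653, 0.1736, 0.9848, 0.0000]
J3: z=[0.1736, 0.9848, 0.0000] o=[-0.3945, 0.0696, 0.7198] → [0.5278, -0.0931, -0.0658, 0.1736, 0.9848, 0.0000]
q̇ = J⁺·V = [-0.5040, -0.2040, -0.8210]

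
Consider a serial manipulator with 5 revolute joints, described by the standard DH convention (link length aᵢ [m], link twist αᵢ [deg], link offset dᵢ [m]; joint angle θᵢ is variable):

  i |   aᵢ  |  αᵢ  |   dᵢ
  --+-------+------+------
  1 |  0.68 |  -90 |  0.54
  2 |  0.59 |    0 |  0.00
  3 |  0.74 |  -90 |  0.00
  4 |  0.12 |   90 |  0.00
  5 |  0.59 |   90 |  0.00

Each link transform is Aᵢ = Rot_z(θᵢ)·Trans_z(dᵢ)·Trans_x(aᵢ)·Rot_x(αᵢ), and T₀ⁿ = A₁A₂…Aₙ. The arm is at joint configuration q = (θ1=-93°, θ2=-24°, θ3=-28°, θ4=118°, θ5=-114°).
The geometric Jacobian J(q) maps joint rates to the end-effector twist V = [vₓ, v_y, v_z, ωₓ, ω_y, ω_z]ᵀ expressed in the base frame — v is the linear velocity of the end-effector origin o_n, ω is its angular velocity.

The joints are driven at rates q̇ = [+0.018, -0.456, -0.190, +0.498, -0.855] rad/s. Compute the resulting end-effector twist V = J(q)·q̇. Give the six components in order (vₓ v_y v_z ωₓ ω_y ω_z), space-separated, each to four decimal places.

o_n = [0.0386, -1.2883, 1.7393]
J₁: ẑ×o_n = [1.2883, 0.0386, -0.0000], ω = ẑ
J2: z=[0.9986, -0.0523, 0.0000] o=[-0.0356, -0.6791, 0.5400] → [-0.0628, -1.1977, -0.6045, 0.9986, -0.0523, 0.0000]
J3: z=[0.9986, -0.0523, 0.0000] o=[-0.0638, -1.2173, 0.7800] → [-0.0502, -0.9580, -0.0655, 0.9986, -0.0523, 0.0000]
J4: z=[-0.0412, -0.7869, -0.6157] o=[-0.0876, -1.6723, 1.3631] → [-0.0597, -0.0622, 0.0835, -0.0412, -0.7869, -0.6157]
J5: z=[-0.4973, -0.5183, 0.6958] o=[-0.1916, -1.6321, 1.3187] → [-0.4572, 0.3693, -0.0517, -0.4973, -0.5183, 0.6958]
V = J·q̇ = [0.4225, 0.3821, 0.3739, -0.2405, 0.0850, -0.8835]

0.4225 0.3821 0.3739 -0.2405 0.0850 -0.8835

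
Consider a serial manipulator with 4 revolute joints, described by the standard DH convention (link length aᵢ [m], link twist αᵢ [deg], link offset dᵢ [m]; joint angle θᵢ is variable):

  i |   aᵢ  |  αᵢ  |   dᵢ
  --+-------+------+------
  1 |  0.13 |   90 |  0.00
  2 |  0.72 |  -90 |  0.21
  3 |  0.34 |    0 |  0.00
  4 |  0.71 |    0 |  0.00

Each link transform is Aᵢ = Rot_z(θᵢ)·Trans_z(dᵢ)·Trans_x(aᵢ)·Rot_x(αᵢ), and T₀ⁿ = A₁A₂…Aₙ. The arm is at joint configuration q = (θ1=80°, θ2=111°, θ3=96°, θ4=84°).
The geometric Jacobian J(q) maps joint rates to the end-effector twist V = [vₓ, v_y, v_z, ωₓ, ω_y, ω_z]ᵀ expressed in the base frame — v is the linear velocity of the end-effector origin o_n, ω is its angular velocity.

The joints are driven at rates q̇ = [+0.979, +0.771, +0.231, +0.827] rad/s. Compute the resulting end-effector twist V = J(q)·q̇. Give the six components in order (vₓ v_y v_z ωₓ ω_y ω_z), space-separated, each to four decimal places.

o_n = [-0.1020, 0.1593, -0.0238]
J₁: ẑ×o_n = [-0.1593, -0.1020, 0.0000], ω = ẑ
J2: z=[0.9848, -0.1736, 0.0000] o=[0.0226, 0.1280, 0.0000] → [0.0041, 0.0235, 0.0092, 0.9848, -0.1736, 0.0000]
J3: z=[-0.1621, -0.9194, -0.3584] o=[0.1846, -0.1625, 0.6722] → [0.7553, -0.0101, -0.3157, -0.1621, -0.9194, -0.3584]
J4: z=[-0.1621, -0.9194, -0.3584] o=[-0.1462, -0.0913, 0.6390] → [0.6992, -0.1233, 0.0000, -0.1621, -0.9194, -0.3584]
V = J·q̇ = [0.6000, -0.1861, -0.0659, 0.5878, -1.1066, 0.5998]

0.6000 -0.1861 -0.0659 0.5878 -1.1066 0.5998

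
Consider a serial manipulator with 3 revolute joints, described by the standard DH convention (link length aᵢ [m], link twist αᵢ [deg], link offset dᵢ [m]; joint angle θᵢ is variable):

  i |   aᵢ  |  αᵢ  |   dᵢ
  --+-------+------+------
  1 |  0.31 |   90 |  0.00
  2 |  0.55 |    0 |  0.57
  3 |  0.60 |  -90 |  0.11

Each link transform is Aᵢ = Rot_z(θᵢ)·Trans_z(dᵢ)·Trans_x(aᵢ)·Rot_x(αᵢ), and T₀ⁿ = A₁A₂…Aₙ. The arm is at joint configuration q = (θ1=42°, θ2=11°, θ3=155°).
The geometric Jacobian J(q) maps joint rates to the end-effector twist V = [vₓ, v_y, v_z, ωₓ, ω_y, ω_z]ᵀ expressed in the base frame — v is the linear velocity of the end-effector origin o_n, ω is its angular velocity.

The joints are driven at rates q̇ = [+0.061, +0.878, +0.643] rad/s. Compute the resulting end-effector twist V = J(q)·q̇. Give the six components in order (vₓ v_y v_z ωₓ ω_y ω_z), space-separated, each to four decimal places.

-0.2126 -0.1695 -0.4115 1.0177 -1.1303 0.0610

o_n = [0.6540, -0.3262, 0.2501]
J₁: ẑ×o_n = [0.3262, 0.6540, -0.0000], ω = ẑ
J2: z=[0.6691, -0.7431, 0.0000] o=[0.2304, 0.2074, 0.0000] → [-0.1859, -0.1673, -0.0423, 0.6691, -0.7431, 0.0000]
J3: z=[0.6691, -0.7431, 0.0000] o=[1.0130, 0.1451, 0.1049] → [-0.1079, -0.0971, -0.5822, 0.6691, -0.7431, 0.0000]
V = J·q̇ = [-0.2126, -0.1695, -0.4115, 1.0177, -1.1303, 0.0610]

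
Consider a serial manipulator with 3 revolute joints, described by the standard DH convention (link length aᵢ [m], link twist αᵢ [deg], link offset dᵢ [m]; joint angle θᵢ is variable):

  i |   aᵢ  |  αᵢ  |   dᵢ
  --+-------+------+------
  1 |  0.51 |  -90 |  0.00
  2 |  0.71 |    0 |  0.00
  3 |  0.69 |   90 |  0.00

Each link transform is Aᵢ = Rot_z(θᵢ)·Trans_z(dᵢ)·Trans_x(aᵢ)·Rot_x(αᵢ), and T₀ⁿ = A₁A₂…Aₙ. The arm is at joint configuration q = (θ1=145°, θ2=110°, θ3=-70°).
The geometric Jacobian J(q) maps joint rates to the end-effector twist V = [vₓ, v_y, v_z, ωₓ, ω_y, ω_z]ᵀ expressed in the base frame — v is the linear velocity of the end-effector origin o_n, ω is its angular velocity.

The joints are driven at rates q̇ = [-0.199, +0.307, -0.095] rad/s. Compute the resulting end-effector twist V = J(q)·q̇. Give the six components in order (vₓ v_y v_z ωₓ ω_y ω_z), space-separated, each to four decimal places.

o_n = [-0.6518, 0.4564, -1.1107]
J₁: ẑ×o_n = [-0.4564, -0.6518, 0.0000], ω = ẑ
J2: z=[-0.5736, -0.8192, 0.0000] o=[-0.4178, 0.2925, 0.0000] → [0.9098, -0.6371, -0.2857, -0.5736, -0.8192, 0.0000]
J3: z=[-0.5736, -0.8192, 0.0000] o=[-0.2188, 0.1532, -0.6672] → [0.3633, -0.2544, -0.5286, -0.5736, -0.8192, 0.0000]
V = J·q̇ = [0.3356, -0.0417, -0.0375, -0.1216, -0.1737, -0.1990]

0.3356 -0.0417 -0.0375 -0.1216 -0.1737 -0.1990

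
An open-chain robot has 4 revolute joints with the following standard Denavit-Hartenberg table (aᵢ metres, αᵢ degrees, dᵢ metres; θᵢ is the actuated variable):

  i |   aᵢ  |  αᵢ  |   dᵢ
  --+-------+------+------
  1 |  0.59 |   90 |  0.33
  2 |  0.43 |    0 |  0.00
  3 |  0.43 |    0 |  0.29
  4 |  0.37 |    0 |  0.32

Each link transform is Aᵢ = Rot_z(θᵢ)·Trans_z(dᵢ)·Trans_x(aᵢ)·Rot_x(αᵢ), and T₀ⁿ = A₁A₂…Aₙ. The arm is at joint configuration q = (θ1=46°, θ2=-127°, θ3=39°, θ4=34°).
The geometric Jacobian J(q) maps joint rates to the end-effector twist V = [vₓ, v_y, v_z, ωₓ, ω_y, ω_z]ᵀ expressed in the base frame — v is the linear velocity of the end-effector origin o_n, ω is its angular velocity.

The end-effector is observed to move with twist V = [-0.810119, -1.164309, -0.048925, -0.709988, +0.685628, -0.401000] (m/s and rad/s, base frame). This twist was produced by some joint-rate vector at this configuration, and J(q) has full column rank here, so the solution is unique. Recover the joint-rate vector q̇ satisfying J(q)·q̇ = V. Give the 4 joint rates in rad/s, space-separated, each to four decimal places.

-0.4010 -0.7230 -0.7010 0.4370

o_n = [0.8304, -0.0182, -0.7425]
J₁: ẑ×o_n = [0.0182, 0.8304, -0.0000], ω = ẑ
J2: z=[0.7193, -0.6947, 0.0000] o=[0.4098, 0.4244, 0.3300] → [0.7450, 0.7715, -0.0263, 0.7193, -0.6947, 0.0000]
J3: z=[0.7193, -0.6947, 0.0000] o=[0.2301, 0.2383, -0.0134] → [0.5065, 0.5245, 0.2325, 0.7193, -0.6947, 0.0000]
J4: z=[0.7193, -0.6947, 0.0000] o=[0.4491, 0.0476, -0.4432] → [0.2079, 0.2153, 0.2175, 0.7193, -0.6947, 0.0000]
q̇ = J⁺·V = [-0.4010, -0.7230, -0.7010, 0.4370]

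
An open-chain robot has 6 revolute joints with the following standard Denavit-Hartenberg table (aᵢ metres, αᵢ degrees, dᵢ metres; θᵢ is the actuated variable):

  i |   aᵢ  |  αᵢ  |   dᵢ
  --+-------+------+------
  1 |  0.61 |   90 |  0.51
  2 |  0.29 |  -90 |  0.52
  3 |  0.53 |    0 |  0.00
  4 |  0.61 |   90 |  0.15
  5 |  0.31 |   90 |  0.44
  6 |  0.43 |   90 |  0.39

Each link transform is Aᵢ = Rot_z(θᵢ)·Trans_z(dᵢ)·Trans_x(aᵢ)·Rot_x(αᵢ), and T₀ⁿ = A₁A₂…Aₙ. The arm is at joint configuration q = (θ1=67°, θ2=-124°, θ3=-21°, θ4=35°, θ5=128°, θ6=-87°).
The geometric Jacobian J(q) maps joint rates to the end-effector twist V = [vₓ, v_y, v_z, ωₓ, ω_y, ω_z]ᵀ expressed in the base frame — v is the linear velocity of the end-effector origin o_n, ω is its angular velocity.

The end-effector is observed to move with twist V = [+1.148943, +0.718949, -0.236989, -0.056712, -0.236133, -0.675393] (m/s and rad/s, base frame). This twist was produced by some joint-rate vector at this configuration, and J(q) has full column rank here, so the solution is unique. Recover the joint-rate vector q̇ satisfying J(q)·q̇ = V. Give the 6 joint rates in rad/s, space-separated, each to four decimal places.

o_n = [0.6307, 0.0839, -1.0806]
J₁: ẑ×o_n = [-0.0839, 0.6307, 0.0000], ω = ẑ
J2: z=[0.9205, -0.3907, 0.0000] o=[0.2383, 0.5615, 0.5100] → [0.6215, 1.4642, -0.2863, 0.9205, -0.3907, 0.0000]
J3: z=[0.3239, 0.7631, -0.5592] o=[0.6536, 0.2091, 0.2696] → [-1.1004, 0.4502, -0.0231, 0.3239, 0.7631, -0.5592]
J4: z=[0.3239, 0.7631, -0.5592] o=[0.7204, -0.1199, -0.1406] → [-0.6034, 0.3546, 0.1344, 0.3239, 0.7631, -0.5592]
J5: z=[0.8403, -0.5037, -0.2006] o=[0.5038, -0.2524, -0.7152] → [0.2515, 0.2816, 0.3465, 0.8403, -0.5037, -0.2006]
J6: z=[-0.1431, 0.1507, -0.9782] o=[1.0356, -0.2103, -0.7865] → [0.2434, 0.3539, 0.0189, -0.1431, 0.1507, -0.9782]
q̇ = J⁺·V = [-0.1830, 0.6050, -0.7880, 0.3470, -0.4170, 0.8410]

-0.1830 0.6050 -0.7880 0.3470 -0.4170 0.8410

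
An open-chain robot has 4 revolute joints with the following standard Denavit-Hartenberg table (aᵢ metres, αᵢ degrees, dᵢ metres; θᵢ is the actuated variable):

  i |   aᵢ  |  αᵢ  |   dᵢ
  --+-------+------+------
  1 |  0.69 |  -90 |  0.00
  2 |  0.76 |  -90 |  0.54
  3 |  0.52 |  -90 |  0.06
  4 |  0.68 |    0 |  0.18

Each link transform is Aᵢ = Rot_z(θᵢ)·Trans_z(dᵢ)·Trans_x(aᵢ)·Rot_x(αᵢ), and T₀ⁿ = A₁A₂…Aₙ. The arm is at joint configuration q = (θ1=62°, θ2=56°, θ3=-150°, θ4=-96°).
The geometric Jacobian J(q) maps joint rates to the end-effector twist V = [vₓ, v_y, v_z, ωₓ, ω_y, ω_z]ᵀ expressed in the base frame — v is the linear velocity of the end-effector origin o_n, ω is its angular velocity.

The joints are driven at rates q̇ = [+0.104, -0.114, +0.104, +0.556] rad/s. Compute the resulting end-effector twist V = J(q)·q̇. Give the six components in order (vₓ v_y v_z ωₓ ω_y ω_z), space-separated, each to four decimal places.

-0.3173 -0.0554 0.1749 -0.2920 0.2337 -0.1846

o_n = [-0.6542, 0.7301, -0.7941]
J₁: ẑ×o_n = [-0.7301, -0.6542, 0.0000], ω = ẑ
J2: z=[-0.8829, 0.4695, 0.0000] o=[0.3239, 0.6092, 0.0000] → [-0.3728, -0.7011, 0.3525, -0.8829, 0.4695, 0.0000]
J3: z=[-0.3892, -0.7320, -0.5592] o=[0.0467, 1.2380, -0.6301] → [-0.1640, 0.3281, -0.3153, -0.3892, -0.7320, -0.5592]
J4: z=[-0.6334, 0.6534, -0.4145] o=[-0.3245, 1.0938, -0.2903] → [-0.4800, -0.1825, 0.4458, -0.6334, 0.6534, -0.4145]
V = J·q̇ = [-0.3173, -0.0554, 0.1749, -0.2920, 0.2337, -0.1846]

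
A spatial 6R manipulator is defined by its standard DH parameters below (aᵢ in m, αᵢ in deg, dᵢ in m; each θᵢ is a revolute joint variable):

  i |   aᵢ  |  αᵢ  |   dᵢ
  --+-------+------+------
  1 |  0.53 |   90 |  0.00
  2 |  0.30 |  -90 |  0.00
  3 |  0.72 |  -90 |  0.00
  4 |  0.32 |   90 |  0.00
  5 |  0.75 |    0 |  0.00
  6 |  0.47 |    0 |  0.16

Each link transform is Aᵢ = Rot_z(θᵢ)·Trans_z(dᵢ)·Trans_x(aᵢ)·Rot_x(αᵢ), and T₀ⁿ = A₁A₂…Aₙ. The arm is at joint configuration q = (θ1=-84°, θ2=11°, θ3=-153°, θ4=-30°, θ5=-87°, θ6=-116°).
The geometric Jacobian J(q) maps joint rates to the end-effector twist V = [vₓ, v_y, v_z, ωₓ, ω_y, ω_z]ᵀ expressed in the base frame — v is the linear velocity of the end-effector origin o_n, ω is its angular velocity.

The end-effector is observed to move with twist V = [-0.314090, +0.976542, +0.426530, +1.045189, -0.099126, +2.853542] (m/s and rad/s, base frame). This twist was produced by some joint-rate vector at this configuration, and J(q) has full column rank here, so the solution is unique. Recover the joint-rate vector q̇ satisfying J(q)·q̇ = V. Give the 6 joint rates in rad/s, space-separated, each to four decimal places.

0.9720 -0.7310 0.7040 -0.0100 0.9080 0.3660

o_n = [0.2458, -0.0234, 0.0103]
J₁: ẑ×o_n = [0.0234, 0.2458, -0.0000], ω = ẑ
J2: z=[-0.9945, -0.1045, 0.0000] o=[0.0554, -0.5271, 0.0000] → [-0.0011, 0.0102, -0.4811, -0.9945, -0.1045, 0.0000]
J3: z=[-0.0199, 0.1898, 0.9816] o=[0.0862, -0.8200, 0.0572] → [-0.7909, 0.1557, -0.0462, -0.0199, 0.1898, 0.9816]
J4: z=[-0.8395, -0.5363, 0.0866] o=[-0.3047, -0.2279, -0.0652] → [-0.0582, 0.1110, 0.1236, -0.8395, -0.5363, 0.0866]
J5: z=[0.2542, -0.2469, 0.9351] o=[-0.4584, 0.0304, 0.0448] → [0.0588, 0.6673, 0.1602, 0.2542, -0.2469, 0.9351]
J6: z=[0.2542, -0.2469, 0.9351] o=[0.1516, 0.4638, -0.0066] → [0.4514, 0.0838, -0.1006, 0.2542, -0.2469, 0.9351]
q̇ = J⁺·V = [0.9720, -0.7310, 0.7040, -0.0100, 0.9080, 0.3660]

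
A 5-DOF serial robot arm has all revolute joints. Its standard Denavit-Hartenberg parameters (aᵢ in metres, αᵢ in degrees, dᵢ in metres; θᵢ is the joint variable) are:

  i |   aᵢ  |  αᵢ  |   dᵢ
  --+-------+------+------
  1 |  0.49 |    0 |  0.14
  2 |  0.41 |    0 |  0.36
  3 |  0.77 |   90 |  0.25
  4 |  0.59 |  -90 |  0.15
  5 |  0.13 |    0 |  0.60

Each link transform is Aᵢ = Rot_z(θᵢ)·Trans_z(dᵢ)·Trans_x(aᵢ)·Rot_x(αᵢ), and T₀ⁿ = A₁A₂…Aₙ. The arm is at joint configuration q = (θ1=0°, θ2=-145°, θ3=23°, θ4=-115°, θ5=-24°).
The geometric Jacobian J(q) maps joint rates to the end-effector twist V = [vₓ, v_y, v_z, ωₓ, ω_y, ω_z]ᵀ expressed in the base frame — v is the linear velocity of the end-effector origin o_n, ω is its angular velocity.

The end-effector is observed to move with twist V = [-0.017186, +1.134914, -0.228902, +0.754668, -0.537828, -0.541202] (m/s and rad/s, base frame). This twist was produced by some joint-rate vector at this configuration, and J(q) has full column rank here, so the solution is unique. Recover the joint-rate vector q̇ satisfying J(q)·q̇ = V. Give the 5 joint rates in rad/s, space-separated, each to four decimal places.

o_n = [-0.5554, -0.9878, -0.1459]
J₁: ẑ×o_n = [0.9878, -0.5554, 0.0000], ω = ẑ
J2: z=[0.0000, 0.0000, 1.0000] o=[0.4900, 0.0000, 0.1400] → [0.9878, -1.0454, 0.0000, 0.0000, 0.0000, 1.0000]
J3: z=[0.0000, 0.0000, 1.0000] o=[0.1541, -0.2352, 0.5000] → [0.7526, -0.7095, 0.0000, 0.0000, 0.0000, 1.0000]
J4: z=[-0.8480, 0.5299, 0.0000] o=[-0.2539, -0.8882, 0.7500] → [-0.4748, -0.7598, 0.2442, -0.8480, 0.5299, 0.0000]
J5: z=[-0.4803, -0.7686, -0.4226] o=[-0.2490, -0.5972, 0.2153] → [0.1126, -0.0440, -0.0479, -0.4803, -0.7686, -0.4226]
q̇ = J⁺·V = [-0.0790, -0.2430, -0.1930, -0.9250, 0.0620]

-0.0790 -0.2430 -0.1930 -0.9250 0.0620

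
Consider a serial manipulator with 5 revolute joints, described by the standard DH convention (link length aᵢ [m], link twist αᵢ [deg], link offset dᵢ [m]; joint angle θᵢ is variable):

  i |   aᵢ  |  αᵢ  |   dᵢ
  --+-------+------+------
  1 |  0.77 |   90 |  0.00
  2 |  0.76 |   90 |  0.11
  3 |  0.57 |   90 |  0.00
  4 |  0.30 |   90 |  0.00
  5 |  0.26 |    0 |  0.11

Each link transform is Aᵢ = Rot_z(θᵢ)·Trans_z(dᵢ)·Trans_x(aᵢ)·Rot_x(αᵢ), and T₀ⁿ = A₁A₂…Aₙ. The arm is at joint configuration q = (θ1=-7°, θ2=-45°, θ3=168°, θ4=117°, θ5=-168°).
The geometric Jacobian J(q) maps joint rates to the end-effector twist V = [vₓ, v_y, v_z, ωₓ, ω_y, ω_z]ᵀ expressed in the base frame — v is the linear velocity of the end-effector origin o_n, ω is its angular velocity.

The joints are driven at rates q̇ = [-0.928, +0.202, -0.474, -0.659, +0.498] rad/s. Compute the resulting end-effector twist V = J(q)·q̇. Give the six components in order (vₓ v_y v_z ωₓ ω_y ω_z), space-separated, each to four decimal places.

o_n = [0.7584, -0.2863, -0.1459]
J₁: ẑ×o_n = [0.2863, 0.7584, -0.0000], ω = ẑ
J2: z=[-0.1219, -0.9925, 0.0000] o=[0.7643, -0.0938, 0.0000] → [0.1448, -0.0178, 0.0177, -0.1219, -0.9925, 0.0000]
J3: z=[-0.7018, 0.0862, -0.7071] o=[1.2843, -0.2685, -0.5374] → [0.0212, 0.6466, 0.0578, -0.7018, 0.0862, -0.7071]
J4: z=[0.0267, -0.9888, -0.1470] o=[0.8785, -0.3381, -0.1432] → [0.0103, 0.0177, -0.1173, 0.0267, -0.9888, -0.1470]
J5: z=[-0.9529, -0.0696, 0.2952] o=[0.7879, -0.2984, -0.4264] → [-0.0231, 0.2586, -0.0136, -0.9529, -0.0696, 0.2952]
V = J·q̇ = [-0.2648, -0.8968, 0.0467, -0.1841, 0.3756, -0.3489]

-0.2648 -0.8968 0.0467 -0.1841 0.3756 -0.3489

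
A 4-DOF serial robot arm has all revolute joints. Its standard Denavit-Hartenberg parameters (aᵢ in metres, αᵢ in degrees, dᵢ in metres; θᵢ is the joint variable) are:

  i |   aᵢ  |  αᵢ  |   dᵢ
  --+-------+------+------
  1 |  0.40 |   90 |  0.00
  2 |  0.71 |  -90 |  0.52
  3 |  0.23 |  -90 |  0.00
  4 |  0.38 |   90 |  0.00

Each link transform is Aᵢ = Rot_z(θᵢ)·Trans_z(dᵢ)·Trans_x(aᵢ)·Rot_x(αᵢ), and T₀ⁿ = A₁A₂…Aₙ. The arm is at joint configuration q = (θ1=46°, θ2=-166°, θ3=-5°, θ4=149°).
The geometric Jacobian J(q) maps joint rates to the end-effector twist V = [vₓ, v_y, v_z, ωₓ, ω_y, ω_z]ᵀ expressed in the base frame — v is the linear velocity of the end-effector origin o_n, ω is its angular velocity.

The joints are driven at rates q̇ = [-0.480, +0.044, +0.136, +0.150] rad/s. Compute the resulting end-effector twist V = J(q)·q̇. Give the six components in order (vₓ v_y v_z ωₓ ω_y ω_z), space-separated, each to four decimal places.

-0.2198 -0.0742 -0.0684 -0.0618 0.0878 -0.6151

o_n = [0.1987, -0.5308, 0.0412]
J₁: ẑ×o_n = [0.5308, 0.1987, -0.0000], ω = ẑ
J2: z=[0.7193, -0.6947, 0.0000] o=[0.2779, 0.2877, 0.0000] → [-0.0286, -0.0296, -0.6437, 0.7193, -0.6947, 0.0000]
J3: z=[0.1681, 0.1740, -0.9703] o=[0.1734, -0.5690, -0.1718] → [0.0742, -0.0604, 0.0020, 0.1681, 0.1740, -0.9703]
J4: z=[-0.7753, 0.6312, -0.0211] o=[0.0333, -0.7429, -0.2272] → [0.1739, 0.2046, -0.2689, -0.7753, 0.6312, -0.0211]
V = J·q̇ = [-0.2198, -0.0742, -0.0684, -0.0618, 0.0878, -0.6151]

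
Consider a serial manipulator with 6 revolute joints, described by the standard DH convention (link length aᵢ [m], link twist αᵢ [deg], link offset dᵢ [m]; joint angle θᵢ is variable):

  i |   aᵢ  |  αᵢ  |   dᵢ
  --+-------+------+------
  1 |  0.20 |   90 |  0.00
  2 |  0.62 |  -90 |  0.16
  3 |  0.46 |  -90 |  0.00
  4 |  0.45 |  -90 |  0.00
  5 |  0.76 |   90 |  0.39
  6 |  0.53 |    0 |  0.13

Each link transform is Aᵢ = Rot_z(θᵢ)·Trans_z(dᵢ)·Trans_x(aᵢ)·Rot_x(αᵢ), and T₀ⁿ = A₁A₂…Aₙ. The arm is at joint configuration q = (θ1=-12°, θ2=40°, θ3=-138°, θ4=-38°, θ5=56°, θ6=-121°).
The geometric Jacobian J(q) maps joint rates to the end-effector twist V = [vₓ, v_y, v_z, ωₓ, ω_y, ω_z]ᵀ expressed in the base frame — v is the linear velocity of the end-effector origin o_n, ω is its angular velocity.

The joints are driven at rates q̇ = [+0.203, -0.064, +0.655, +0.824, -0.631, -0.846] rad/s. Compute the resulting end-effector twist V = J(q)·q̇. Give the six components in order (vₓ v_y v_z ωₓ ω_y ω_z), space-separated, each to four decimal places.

o_n = [-0.5889, -0.5219, 0.1732]
J₁: ẑ×o_n = [0.5219, -0.5889, 0.0000], ω = ẑ
J2: z=[-0.2079, -0.9781, 0.0000] o=[0.1956, -0.0416, 0.0000] → [-0.1694, 0.0360, -0.6676, -0.2079, -0.9781, 0.0000]
J3: z=[-0.6287, 0.1336, 0.7660] o=[0.6269, -0.2968, 0.3985] → [0.1423, -1.0731, 0.3040, -0.6287, 0.1336, 0.7660]
J4: z=[0.3469, -0.8335, 0.4301] o=[0.3068, -0.5435, 0.1788] → [-0.0046, -0.3833, -0.7391, 0.3469, -0.8335, 0.4301]
J5: z=[0.0670, -0.4354, -0.8977] o=[-0.1142, -0.6966, 0.2216] → [0.1779, 0.4295, -0.1950, 0.0670, -0.4354, -0.8977]
J6: z=[-0.5816, -0.7481, 0.3194] o=[-0.7042, -0.4858, -0.3590] → [-0.3866, 0.3463, 0.1073, -0.5816, -0.7481, 0.3194]
V = J·q̇ = [0.4211, -1.7046, -0.3348, 0.3371, 0.3710, 1.3554]

0.4211 -1.7046 -0.3348 0.3371 0.3710 1.3554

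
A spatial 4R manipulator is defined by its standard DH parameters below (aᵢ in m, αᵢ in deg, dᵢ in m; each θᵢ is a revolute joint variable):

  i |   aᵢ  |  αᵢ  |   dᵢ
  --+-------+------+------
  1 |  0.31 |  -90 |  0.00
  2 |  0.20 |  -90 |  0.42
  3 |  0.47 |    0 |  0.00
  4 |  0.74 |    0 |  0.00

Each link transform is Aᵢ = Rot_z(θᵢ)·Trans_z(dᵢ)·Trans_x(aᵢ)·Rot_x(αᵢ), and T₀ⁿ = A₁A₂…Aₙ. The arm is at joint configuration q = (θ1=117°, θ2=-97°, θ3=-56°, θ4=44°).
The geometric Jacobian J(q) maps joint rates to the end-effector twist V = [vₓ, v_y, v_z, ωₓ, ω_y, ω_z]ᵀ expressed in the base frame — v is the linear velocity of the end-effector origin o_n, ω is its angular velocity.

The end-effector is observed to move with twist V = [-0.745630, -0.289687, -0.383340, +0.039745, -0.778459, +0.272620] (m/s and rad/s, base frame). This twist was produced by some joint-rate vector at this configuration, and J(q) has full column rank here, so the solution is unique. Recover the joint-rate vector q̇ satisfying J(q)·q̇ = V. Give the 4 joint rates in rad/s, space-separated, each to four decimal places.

o_n = [-0.9336, -0.2901, 1.1778]
J₁: ẑ×o_n = [0.2901, -0.9336, 0.0000], ω = ẑ
J2: z=[-0.8910, -0.4540, 0.0000] o=[-0.1407, 0.2762, 0.0000] → [-0.5347, 1.0494, 0.1446, -0.8910, -0.4540, 0.0000]
J3: z=[-0.4506, 0.8844, 0.1219] o=[-0.5039, 0.0638, 0.1985] → [0.9092, 0.3889, 0.5395, -0.4506, 0.8844, 0.1219]
J4: z=[-0.4506, 0.8844, 0.1219] o=[-0.8365, -0.1416, 0.4594] → [0.6534, 0.3119, 0.1527, -0.4506, 0.8844, 0.1219]
q̇ = J⁺·V = [0.3600, 0.3180, -0.8270, 0.1100]

0.3600 0.3180 -0.8270 0.1100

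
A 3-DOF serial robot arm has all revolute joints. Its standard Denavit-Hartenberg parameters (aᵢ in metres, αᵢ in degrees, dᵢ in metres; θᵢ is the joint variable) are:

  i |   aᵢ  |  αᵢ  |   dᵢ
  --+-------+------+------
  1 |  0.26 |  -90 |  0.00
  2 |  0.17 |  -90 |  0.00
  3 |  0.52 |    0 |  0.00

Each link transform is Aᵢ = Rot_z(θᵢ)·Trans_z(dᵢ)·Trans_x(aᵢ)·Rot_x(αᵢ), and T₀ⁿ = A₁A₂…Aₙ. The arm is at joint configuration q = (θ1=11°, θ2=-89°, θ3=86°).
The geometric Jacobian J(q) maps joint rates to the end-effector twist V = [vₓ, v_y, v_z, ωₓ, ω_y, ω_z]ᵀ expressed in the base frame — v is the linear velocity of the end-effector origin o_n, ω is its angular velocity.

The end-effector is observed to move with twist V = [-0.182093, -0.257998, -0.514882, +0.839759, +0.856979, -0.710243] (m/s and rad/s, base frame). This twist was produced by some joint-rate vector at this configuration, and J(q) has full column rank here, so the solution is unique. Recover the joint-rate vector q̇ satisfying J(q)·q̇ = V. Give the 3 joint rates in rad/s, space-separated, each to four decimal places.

-0.6930 0.6810 0.9880

o_n = [0.3577, -0.4589, 0.2062]
J₁: ẑ×o_n = [0.4589, 0.3577, -0.0000], ω = ẑ
J2: z=[-0.1908, 0.9816, 0.0000] o=[0.2552, 0.0496, 0.0000] → [0.2025, 0.0394, -0.0036, -0.1908, 0.9816, 0.0000]
J3: z=[0.9815, 0.1908, -0.0175] o=[0.2581, 0.0502, 0.1700] → [-0.0020, -0.0373, -0.5187, 0.9815, 0.1908, -0.0175]
q̇ = J⁺·V = [-0.6930, 0.6810, 0.9880]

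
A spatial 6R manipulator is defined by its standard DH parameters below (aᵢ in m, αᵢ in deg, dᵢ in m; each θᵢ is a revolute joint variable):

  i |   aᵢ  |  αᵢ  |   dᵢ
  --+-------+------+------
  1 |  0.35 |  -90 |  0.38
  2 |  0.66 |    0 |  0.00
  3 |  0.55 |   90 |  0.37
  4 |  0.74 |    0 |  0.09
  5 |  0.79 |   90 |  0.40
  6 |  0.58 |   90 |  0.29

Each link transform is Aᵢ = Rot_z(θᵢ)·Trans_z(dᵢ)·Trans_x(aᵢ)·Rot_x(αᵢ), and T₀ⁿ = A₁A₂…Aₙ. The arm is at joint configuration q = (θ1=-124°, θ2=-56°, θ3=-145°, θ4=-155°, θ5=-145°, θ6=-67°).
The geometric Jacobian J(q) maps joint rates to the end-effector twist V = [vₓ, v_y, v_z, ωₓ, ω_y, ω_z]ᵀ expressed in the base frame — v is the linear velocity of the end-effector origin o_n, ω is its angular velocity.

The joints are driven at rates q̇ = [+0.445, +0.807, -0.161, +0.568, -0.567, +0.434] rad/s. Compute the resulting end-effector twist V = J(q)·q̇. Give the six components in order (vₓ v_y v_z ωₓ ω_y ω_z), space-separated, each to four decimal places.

o_n = [0.5973, -0.5319, 0.7392]
J₁: ẑ×o_n = [0.5319, 0.5973, -0.0000], ω = ẑ
J2: z=[0.8290, -0.5592, 0.0000] o=[-0.1957, -0.2902, 0.3800] → [-0.2009, -0.2978, 0.2430, 0.8290, -0.5592, 0.0000]
J3: z=[0.8290, -0.5592, 0.0000] o=[-0.4021, -0.5961, 0.9272] → [0.1051, 0.1558, 0.6121, 0.8290, -0.5592, 0.0000]
J4: z=[-0.2004, -0.2971, -0.9336] o=[0.1918, -0.3773, 0.7301] → [-0.1471, -0.3768, 0.1515, -0.2004, -0.2971, -0.9336]
J5: z=[-0.2004, -0.2971, -0.9336] o=[-0.4357, -0.7483, 0.8864] → [0.2457, -0.9939, 0.2636, -0.2004, -0.2971, -0.9336]
J6: z=[0.0376, 0.9499, -0.3104] o=[0.2576, -0.9440, 0.3714] → [0.4773, -0.1193, -0.3072, 0.0376, 0.9499, -0.3104]
V = J·q̇ = [0.0420, 0.2981, -0.0992, 0.5517, 0.0507, 0.3094]

0.0420 0.2981 -0.0992 0.5517 0.0507 0.3094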